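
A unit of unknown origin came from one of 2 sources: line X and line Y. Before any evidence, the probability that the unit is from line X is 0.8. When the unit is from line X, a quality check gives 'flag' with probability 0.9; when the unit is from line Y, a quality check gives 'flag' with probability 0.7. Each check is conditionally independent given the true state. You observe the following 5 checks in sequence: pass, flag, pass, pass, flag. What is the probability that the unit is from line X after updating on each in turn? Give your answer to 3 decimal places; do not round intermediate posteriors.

After 'pass': P(line X) = 0.1·0.8000 / (0.1·0.8000 + 0.3·0.2000) ≈ 0.5714
After 'flag': P(line X) = 0.9·0.5714 / (0.9·0.5714 + 0.7·0.4286) ≈ 0.6316
After 'pass': P(line X) = 0.1·0.6316 / (0.1·0.6316 + 0.3·0.3684) ≈ 0.3636
After 'pass': P(line X) = 0.1·0.3636 / (0.1·0.3636 + 0.3·0.6364) ≈ 0.1600
After 'flag': P(line X) = 0.9·0.1600 / (0.9·0.1600 + 0.7·0.8400) ≈ 0.1967

0.197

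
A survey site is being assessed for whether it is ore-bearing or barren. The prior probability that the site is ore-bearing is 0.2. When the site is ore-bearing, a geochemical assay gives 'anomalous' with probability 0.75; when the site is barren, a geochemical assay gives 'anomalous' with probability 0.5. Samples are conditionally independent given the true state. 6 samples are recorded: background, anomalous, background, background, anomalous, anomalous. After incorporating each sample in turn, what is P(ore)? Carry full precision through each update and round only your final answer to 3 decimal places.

Each posterior becomes the prior for the next update.
After 'background': P(ore) = 0.25·0.2000 / (0.25·0.2000 + 0.5·0.8000) ≈ 0.1111
After 'anomalous': P(ore) = 0.75·0.1111 / (0.75·0.1111 + 0.5·0.8889) ≈ 0.1579
After 'background': P(ore) = 0.25·0.1579 / (0.25·0.1579 + 0.5·0.8421) ≈ 0.0857
After 'background': P(ore) = 0.25·0.0857 / (0.25·0.0857 + 0.5·0.9143) ≈ 0.0448
After 'anomalous': P(ore) = 0.75·0.0448 / (0.75·0.0448 + 0.5·0.9552) ≈ 0.0657
After 'anomalous': P(ore) = 0.75·0.0657 / (0.75·0.0657 + 0.5·0.9343) ≈ 0.0954

0.095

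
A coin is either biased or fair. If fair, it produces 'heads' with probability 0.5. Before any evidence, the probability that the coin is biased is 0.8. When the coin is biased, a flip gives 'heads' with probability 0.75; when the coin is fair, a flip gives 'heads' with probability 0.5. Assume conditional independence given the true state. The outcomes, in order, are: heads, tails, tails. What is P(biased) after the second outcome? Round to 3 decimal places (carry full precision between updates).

After 'heads': P(biased) = 0.75·0.8000 / (0.75·0.8000 + 0.5·0.2000) ≈ 0.8571
After 'tails': P(biased) = 0.25·0.8571 / (0.25·0.8571 + 0.5·0.1429) ≈ 0.7500

0.750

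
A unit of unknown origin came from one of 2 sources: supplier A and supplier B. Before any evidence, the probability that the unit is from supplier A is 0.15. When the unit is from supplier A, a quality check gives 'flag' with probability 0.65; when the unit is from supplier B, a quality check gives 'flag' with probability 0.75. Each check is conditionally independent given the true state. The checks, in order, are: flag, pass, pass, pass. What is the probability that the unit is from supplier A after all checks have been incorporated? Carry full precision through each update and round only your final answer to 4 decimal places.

0.2956

After 'flag': P(supplier A) = 0.65·0.1500 / (0.65·0.1500 + 0.75·0.8500) ≈ 0.1327
After 'pass': P(supplier A) = 0.35·0.1327 / (0.35·0.1327 + 0.25·0.8673) ≈ 0.1764
After 'pass': P(supplier A) = 0.35·0.1764 / (0.35·0.1764 + 0.25·0.8236) ≈ 0.2306
After 'pass': P(supplier A) = 0.35·0.2306 / (0.35·0.2306 + 0.25·0.7694) ≈ 0.2956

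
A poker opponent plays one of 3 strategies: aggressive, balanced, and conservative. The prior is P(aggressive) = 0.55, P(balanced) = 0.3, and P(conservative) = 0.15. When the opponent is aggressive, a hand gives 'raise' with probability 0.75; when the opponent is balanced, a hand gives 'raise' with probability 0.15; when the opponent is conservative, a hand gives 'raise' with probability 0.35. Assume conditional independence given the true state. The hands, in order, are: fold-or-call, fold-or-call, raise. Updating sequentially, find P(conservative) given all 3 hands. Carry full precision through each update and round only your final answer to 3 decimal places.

After 'fold-or-call': normaliser = 0.25·0.5500 + 0.85·0.3000 + 0.65·0.1500; P(aggressive) ≈ 0.2806, P(balanced) ≈ 0.5204, P(conservative) ≈ 0.1990
After 'fold-or-call': normaliser = 0.25·0.2806 + 0.85·0.5204 + 0.65·0.1990; P(aggressive) ≈ 0.1093, P(balanced) ≈ 0.6892, P(conservative) ≈ 0.2015
After 'raise': normaliser = 0.75·0.1093 + 0.15·0.6892 + 0.35·0.2015; P(aggressive) ≈ 0.3204, P(balanced) ≈ 0.4040, P(conservative) ≈ 0.2756

0.276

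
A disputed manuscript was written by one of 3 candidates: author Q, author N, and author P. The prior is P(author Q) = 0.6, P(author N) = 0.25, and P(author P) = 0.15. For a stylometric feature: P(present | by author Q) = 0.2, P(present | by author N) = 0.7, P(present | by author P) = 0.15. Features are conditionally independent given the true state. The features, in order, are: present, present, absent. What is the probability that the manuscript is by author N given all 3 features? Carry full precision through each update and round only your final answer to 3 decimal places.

After 'present': normaliser = 0.2·0.6000 + 0.7·0.2500 + 0.15·0.1500; P(author Q) ≈ 0.3780, P(author N) ≈ 0.5512, P(author P) ≈ 0.0709
After 'present': normaliser = 0.2·0.3780 + 0.7·0.5512 + 0.15·0.0709; P(author Q) ≈ 0.1601, P(author N) ≈ 0.8173, P(author P) ≈ 0.0225
After 'absent': normaliser = 0.8·0.1601 + 0.3·0.8173 + 0.85·0.0225; P(author Q) ≈ 0.3264, P(author N) ≈ 0.6248, P(author P) ≈ 0.0488

0.625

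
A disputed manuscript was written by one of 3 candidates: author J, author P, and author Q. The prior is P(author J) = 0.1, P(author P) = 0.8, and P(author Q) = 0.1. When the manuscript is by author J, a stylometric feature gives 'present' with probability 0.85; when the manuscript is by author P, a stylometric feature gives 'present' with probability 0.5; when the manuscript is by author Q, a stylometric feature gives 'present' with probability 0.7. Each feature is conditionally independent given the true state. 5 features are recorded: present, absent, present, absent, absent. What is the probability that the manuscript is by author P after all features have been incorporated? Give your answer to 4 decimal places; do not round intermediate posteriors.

0.9410

After 'present': normaliser = 0.85·0.1000 + 0.5·0.8000 + 0.7·0.1000; P(author J) ≈ 0.1532, P(author P) ≈ 0.7207, P(author Q) ≈ 0.1261
After 'absent': normaliser = 0.15·0.1532 + 0.5·0.7207 + 0.3·0.1261; P(author J) ≈ 0.0545, P(author P) ≈ 0.8556, P(author Q) ≈ 0.0898
After 'present': normaliser = 0.85·0.0545 + 0.5·0.8556 + 0.7·0.0898; P(author J) ≈ 0.0863, P(author P) ≈ 0.7966, P(author Q) ≈ 0.1171
After 'absent': normaliser = 0.15·0.0863 + 0.5·0.7966 + 0.3·0.1171; P(author J) ≈ 0.0290, P(author P) ≈ 0.8923, P(author Q) ≈ 0.0787
After 'absent': normaliser = 0.15·0.0290 + 0.5·0.8923 + 0.3·0.0787; P(author J) ≈ 0.0092, P(author P) ≈ 0.9410, P(author Q) ≈ 0.0498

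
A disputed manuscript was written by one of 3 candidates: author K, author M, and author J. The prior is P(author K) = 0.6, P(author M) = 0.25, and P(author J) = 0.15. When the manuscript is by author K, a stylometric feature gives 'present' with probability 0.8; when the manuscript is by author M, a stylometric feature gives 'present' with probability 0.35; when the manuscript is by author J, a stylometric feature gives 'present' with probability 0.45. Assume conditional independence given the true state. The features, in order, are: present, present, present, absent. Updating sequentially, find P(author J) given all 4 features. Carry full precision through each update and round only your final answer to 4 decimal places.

After 'present': normaliser = 0.8·0.6000 + 0.35·0.2500 + 0.45·0.1500; P(author K) ≈ 0.7559, P(author M) ≈ 0.1378, P(author J) ≈ 0.1063
After 'present': normaliser = 0.8·0.7559 + 0.35·0.1378 + 0.45·0.1063; P(author K) ≈ 0.8629, P(author M) ≈ 0.0688, P(author J) ≈ 0.0683
After 'present': normaliser = 0.8·0.8629 + 0.35·0.0688 + 0.45·0.0683; P(author K) ≈ 0.9265, P(author M) ≈ 0.0323, P(author J) ≈ 0.0412
After 'absent': normaliser = 0.2·0.9265 + 0.65·0.0323 + 0.55·0.0412; P(author K) ≈ 0.8092, P(author M) ≈ 0.0918, P(author J) ≈ 0.0990

0.0990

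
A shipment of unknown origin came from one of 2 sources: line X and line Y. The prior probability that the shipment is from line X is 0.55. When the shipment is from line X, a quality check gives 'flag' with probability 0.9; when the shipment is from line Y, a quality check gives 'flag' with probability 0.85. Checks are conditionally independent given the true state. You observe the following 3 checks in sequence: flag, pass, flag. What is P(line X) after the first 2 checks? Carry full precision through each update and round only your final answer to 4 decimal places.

After 'flag': P(line X) = 0.9·0.5500 / (0.9·0.5500 + 0.85·0.4500) ≈ 0.5641
After 'pass': P(line X) = 0.1·0.5641 / (0.1·0.5641 + 0.15·0.4359) ≈ 0.4632

0.4632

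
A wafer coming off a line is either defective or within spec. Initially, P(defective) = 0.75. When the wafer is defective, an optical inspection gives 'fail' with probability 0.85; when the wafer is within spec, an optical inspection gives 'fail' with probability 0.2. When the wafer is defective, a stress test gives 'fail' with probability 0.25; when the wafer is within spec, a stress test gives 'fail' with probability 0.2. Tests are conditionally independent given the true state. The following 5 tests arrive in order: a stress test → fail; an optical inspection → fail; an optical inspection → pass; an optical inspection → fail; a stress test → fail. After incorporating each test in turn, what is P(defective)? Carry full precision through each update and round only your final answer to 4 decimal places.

0.9407

Each posterior becomes the prior for the next update.
After a stress test='fail': P(defective) = 0.25·0.7500 / (0.25·0.7500 + 0.2·0.2500) ≈ 0.7895
After an optical inspection='fail': P(defective) = 0.85·0.7895 / (0.85·0.7895 + 0.2·0.2105) ≈ 0.9410
After an optical inspection='pass': P(defective) = 0.15·0.9410 / (0.15·0.9410 + 0.8·0.0590) ≈ 0.7493
After an optical inspection='fail': P(defective) = 0.85·0.7493 / (0.85·0.7493 + 0.2·0.2507) ≈ 0.9270
After a stress test='fail': P(defective) = 0.25·0.9270 / (0.25·0.9270 + 0.2·0.0730) ≈ 0.9407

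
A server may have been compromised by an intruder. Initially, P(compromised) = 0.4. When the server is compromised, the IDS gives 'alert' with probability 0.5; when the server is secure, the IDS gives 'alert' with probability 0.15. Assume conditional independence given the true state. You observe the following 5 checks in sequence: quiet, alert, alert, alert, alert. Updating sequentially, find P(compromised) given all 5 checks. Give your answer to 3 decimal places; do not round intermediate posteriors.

0.980

After 'quiet': P(compromised) = 0.5·0.4000 / (0.5·0.4000 + 0.85·0.6000) ≈ 0.2817
After 'alert': P(compromised) = 0.5·0.2817 / (0.5·0.2817 + 0.15·0.7183) ≈ 0.5666
After 'alert': P(compromised) = 0.5·0.5666 / (0.5·0.5666 + 0.15·0.4334) ≈ 0.8133
After 'alert': P(compromised) = 0.5·0.8133 / (0.5·0.8133 + 0.15·0.1867) ≈ 0.9356
After 'alert': P(compromised) = 0.5·0.9356 / (0.5·0.9356 + 0.15·0.0644) ≈ 0.9798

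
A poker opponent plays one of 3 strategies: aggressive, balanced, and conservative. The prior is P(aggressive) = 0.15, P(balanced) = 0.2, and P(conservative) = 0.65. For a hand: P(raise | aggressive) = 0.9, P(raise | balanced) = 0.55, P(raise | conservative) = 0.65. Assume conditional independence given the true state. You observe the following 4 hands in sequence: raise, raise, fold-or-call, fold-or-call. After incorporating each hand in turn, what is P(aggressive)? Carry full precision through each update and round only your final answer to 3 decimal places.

0.026

Each posterior becomes the prior for the next update.
After 'raise': normaliser = 0.9·0.1500 + 0.55·0.2000 + 0.65·0.6500; P(aggressive) ≈ 0.2022, P(balanced) ≈ 0.1648, P(conservative) ≈ 0.6330
After 'raise': normaliser = 0.9·0.2022 + 0.55·0.1648 + 0.65·0.6330; P(aggressive) ≈ 0.2661, P(balanced) ≈ 0.1325, P(conservative) ≈ 0.6014
After 'fold-or-call': normaliser = 0.1·0.2661 + 0.45·0.1325 + 0.35·0.6014; P(aggressive) ≈ 0.0897, P(balanced) ≈ 0.2009, P(conservative) ≈ 0.7094
After 'fold-or-call': normaliser = 0.1·0.0897 + 0.45·0.2009 + 0.35·0.7094; P(aggressive) ≈ 0.0258, P(balanced) ≈ 0.2601, P(conservative) ≈ 0.7141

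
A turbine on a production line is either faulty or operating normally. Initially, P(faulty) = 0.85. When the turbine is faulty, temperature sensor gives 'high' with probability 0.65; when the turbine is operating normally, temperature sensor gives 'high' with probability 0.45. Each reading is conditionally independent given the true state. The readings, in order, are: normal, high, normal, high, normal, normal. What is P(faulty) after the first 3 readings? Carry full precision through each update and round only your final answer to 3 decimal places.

After 'normal': P(faulty) = 0.35·0.8500 / (0.35·0.8500 + 0.55·0.1500) ≈ 0.7829
After 'high': P(faulty) = 0.65·0.7829 / (0.65·0.7829 + 0.45·0.2171) ≈ 0.8389
After 'normal': P(faulty) = 0.35·0.8389 / (0.35·0.8389 + 0.55·0.1611) ≈ 0.7682

0.768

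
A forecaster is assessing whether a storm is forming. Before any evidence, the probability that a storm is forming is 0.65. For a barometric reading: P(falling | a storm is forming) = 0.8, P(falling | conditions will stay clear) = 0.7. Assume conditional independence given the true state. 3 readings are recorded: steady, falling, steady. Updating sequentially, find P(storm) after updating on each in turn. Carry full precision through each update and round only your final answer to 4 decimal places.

0.4854

Apply Bayes' rule sequentially, carrying P(storm) forward.
After 'steady': P(storm) = 0.2·0.6500 / (0.2·0.6500 + 0.3·0.3500) ≈ 0.5532
After 'falling': P(storm) = 0.8·0.5532 / (0.8·0.5532 + 0.7·0.4468) ≈ 0.5859
After 'steady': P(storm) = 0.2·0.5859 / (0.2·0.5859 + 0.3·0.4141) ≈ 0.4854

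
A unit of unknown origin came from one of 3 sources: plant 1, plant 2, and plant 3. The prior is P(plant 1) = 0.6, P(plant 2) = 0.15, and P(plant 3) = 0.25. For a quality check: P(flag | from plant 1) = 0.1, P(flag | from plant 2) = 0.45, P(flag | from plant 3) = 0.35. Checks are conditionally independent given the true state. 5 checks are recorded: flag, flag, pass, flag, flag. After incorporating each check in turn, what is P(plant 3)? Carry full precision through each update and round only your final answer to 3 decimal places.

0.415

Each posterior becomes the prior for the next update.
After 'flag': normaliser = 0.1·0.6000 + 0.45·0.1500 + 0.35·0.2500; P(plant 1) ≈ 0.2791, P(plant 2) ≈ 0.3140, P(plant 3) ≈ 0.4070
After 'flag': normaliser = 0.1·0.2791 + 0.45·0.3140 + 0.35·0.4070; P(plant 1) ≈ 0.0896, P(plant 2) ≈ 0.4534, P(plant 3) ≈ 0.4571
After 'pass': normaliser = 0.9·0.0896 + 0.55·0.4534 + 0.65·0.4571; P(plant 1) ≈ 0.1285, P(plant 2) ≈ 0.3976, P(plant 3) ≈ 0.4738
After 'flag': normaliser = 0.1·0.1285 + 0.45·0.3976 + 0.35·0.4738; P(plant 1) ≈ 0.0359, P(plant 2) ≈ 0.5004, P(plant 3) ≈ 0.4637
After 'flag': normaliser = 0.1·0.0359 + 0.45·0.5004 + 0.35·0.4637; P(plant 1) ≈ 0.0092, P(plant 2) ≈ 0.5758, P(plant 3) ≈ 0.4150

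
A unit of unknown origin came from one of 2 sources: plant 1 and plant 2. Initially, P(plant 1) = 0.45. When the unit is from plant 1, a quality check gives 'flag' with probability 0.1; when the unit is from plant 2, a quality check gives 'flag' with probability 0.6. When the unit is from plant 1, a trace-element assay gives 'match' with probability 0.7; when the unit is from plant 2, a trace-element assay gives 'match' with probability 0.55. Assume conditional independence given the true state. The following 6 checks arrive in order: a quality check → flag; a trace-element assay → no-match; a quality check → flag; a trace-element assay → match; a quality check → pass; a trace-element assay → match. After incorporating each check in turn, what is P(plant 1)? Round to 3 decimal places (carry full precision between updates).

0.052

After a quality check='flag': P(plant 1) = 0.1·0.4500 / (0.1·0.4500 + 0.6·0.5500) ≈ 0.1200
After a trace-element assay='no-match': P(plant 1) = 0.3·0.1200 / (0.3·0.1200 + 0.45·0.8800) ≈ 0.0833
After a quality check='flag': P(plant 1) = 0.1·0.0833 / (0.1·0.0833 + 0.6·0.9167) ≈ 0.0149
After a trace-element assay='match': P(plant 1) = 0.7·0.0149 / (0.7·0.0149 + 0.55·0.9851) ≈ 0.0189
After a quality check='pass': P(plant 1) = 0.9·0.0189 / (0.9·0.0189 + 0.4·0.9811) ≈ 0.0416
After a trace-element assay='match': P(plant 1) = 0.7·0.0416 / (0.7·0.0416 + 0.55·0.9584) ≈ 0.0523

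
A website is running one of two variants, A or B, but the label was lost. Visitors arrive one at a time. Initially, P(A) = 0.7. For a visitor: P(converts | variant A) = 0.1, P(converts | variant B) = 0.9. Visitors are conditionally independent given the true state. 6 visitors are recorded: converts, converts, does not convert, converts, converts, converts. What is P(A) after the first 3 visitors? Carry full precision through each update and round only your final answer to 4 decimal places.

Each posterior becomes the prior for the next update.
After 'converts': P(A) = 0.1·0.7000 / (0.1·0.7000 + 0.9·0.3000) ≈ 0.2059
After 'converts': P(A) = 0.1·0.2059 / (0.1·0.2059 + 0.9·0.7941) ≈ 0.0280
After 'does not convert': P(A) = 0.9·0.0280 / (0.9·0.0280 + 0.1·0.9720) ≈ 0.2059

0.2059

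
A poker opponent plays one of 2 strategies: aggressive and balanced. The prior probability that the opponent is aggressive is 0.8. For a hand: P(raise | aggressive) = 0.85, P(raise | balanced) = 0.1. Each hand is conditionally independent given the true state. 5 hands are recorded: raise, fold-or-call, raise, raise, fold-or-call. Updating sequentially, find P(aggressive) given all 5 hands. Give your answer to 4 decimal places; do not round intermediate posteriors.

0.9856

After 'raise': P(aggressive) = 0.85·0.8000 / (0.85·0.8000 + 0.1·0.2000) ≈ 0.9714
After 'fold-or-call': P(aggressive) = 0.15·0.9714 / (0.15·0.9714 + 0.9·0.0286) ≈ 0.8500
After 'raise': P(aggressive) = 0.85·0.8500 / (0.85·0.8500 + 0.1·0.1500) ≈ 0.9797
After 'raise': P(aggressive) = 0.85·0.9797 / (0.85·0.9797 + 0.1·0.0203) ≈ 0.9976
After 'fold-or-call': P(aggressive) = 0.15·0.9976 / (0.15·0.9976 + 0.9·0.0024) ≈ 0.9856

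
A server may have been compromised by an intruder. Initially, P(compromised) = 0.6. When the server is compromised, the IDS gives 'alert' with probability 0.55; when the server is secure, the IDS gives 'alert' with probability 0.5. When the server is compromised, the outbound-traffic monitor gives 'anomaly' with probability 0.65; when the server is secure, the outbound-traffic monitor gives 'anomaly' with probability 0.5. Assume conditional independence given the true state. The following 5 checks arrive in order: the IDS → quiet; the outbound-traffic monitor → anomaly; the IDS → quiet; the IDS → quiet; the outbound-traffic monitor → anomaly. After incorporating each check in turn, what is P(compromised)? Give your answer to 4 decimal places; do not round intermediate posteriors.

Apply Bayes' rule sequentially, carrying P(compromised) forward.
After the IDS='quiet': P(compromised) = 0.45·0.6000 / (0.45·0.6000 + 0.5·0.4000) ≈ 0.5745
After the outbound-traffic monitor='anomaly': P(compromised) = 0.65·0.5745 / (0.65·0.5745 + 0.5·0.4255) ≈ 0.6370
After the IDS='quiet': P(compromised) = 0.45·0.6370 / (0.45·0.6370 + 0.5·0.3630) ≈ 0.6123
After the IDS='quiet': P(compromised) = 0.45·0.6123 / (0.45·0.6123 + 0.5·0.3877) ≈ 0.5870
After the outbound-traffic monitor='anomaly': P(compromised) = 0.65·0.5870 / (0.65·0.5870 + 0.5·0.4130) ≈ 0.6489

0.6489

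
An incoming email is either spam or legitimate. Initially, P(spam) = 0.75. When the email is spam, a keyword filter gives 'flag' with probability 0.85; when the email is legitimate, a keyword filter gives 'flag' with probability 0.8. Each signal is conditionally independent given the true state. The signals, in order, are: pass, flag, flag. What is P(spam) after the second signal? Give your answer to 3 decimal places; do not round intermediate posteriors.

Each posterior becomes the prior for the next update.
After 'pass': P(spam) = 0.15·0.7500 / (0.15·0.7500 + 0.2·0.2500) ≈ 0.6923
After 'flag': P(spam) = 0.85·0.6923 / (0.85·0.6923 + 0.8·0.3077) ≈ 0.7051

0.705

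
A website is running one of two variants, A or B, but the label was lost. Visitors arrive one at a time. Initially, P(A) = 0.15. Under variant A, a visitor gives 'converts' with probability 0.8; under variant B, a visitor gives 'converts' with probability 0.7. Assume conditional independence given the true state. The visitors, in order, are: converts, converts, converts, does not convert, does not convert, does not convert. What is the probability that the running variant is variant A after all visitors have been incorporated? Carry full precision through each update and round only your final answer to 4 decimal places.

After 'converts': P(A) = 0.8·0.1500 / (0.8·0.1500 + 0.7·0.8500) ≈ 0.1678
After 'converts': P(A) = 0.8·0.1678 / (0.8·0.1678 + 0.7·0.8322) ≈ 0.1873
After 'converts': P(A) = 0.8·0.1873 / (0.8·0.1873 + 0.7·0.8127) ≈ 0.2085
After 'does not convert': P(A) = 0.2·0.2085 / (0.2·0.2085 + 0.3·0.7915) ≈ 0.1494
After 'does not convert': P(A) = 0.2·0.1494 / (0.2·0.1494 + 0.3·0.8506) ≈ 0.1048
After 'does not convert': P(A) = 0.2·0.1048 / (0.2·0.1048 + 0.3·0.8952) ≈ 0.0724

0.0724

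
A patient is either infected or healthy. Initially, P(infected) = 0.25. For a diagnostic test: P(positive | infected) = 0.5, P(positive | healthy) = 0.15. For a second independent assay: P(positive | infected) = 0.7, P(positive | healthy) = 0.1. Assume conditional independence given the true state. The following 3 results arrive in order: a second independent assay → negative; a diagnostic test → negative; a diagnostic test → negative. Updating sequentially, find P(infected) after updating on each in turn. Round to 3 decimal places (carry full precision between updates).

After a second independent assay='negative': P(infected) = 0.3·0.2500 / (0.3·0.2500 + 0.9·0.7500) ≈ 0.1000
After a diagnostic test='negative': P(infected) = 0.5·0.1000 / (0.5·0.1000 + 0.85·0.9000) ≈ 0.0613
After a diagnostic test='negative': P(infected) = 0.5·0.0613 / (0.5·0.0613 + 0.85·0.9387) ≈ 0.0370

0.037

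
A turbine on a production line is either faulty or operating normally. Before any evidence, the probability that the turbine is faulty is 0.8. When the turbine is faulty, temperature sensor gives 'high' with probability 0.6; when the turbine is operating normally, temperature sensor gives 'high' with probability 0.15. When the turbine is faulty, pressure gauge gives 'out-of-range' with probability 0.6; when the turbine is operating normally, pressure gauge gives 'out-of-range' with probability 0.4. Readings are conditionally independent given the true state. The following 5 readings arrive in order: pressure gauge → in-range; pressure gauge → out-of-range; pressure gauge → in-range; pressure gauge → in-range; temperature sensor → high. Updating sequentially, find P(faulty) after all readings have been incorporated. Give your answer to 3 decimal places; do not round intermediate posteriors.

Apply Bayes' rule sequentially, carrying P(faulty) forward.
After pressure gauge='in-range': P(faulty) = 0.4·0.8000 / (0.4·0.8000 + 0.6·0.2000) ≈ 0.7273
After pressure gauge='out-of-range': P(faulty) = 0.6·0.7273 / (0.6·0.7273 + 0.4·0.2727) ≈ 0.8000
After pressure gauge='in-range': P(faulty) = 0.4·0.8000 / (0.4·0.8000 + 0.6·0.2000) ≈ 0.7273
After pressure gauge='in-range': P(faulty) = 0.4·0.7273 / (0.4·0.7273 + 0.6·0.2727) ≈ 0.6400
After temperature sensor='high': P(faulty) = 0.6·0.6400 / (0.6·0.6400 + 0.15·0.3600) ≈ 0.8767

0.877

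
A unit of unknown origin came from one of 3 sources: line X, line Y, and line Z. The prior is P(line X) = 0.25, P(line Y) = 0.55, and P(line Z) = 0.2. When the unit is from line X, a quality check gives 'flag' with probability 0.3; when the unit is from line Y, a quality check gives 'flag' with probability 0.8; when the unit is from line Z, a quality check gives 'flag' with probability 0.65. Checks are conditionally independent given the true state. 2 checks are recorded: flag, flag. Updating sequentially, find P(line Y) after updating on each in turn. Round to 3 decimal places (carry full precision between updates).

Apply Bayes' rule sequentially, carrying P(line Y) forward.
After 'flag': normaliser = 0.3·0.2500 + 0.8·0.5500 + 0.65·0.2000; P(line X) ≈ 0.1163, P(line Y) ≈ 0.6822, P(line Z) ≈ 0.2016
After 'flag': normaliser = 0.3·0.1163 + 0.8·0.6822 + 0.65·0.2016; P(line X) ≈ 0.0490, P(line Y) ≈ 0.7669, P(line Z) ≈ 0.1841

0.767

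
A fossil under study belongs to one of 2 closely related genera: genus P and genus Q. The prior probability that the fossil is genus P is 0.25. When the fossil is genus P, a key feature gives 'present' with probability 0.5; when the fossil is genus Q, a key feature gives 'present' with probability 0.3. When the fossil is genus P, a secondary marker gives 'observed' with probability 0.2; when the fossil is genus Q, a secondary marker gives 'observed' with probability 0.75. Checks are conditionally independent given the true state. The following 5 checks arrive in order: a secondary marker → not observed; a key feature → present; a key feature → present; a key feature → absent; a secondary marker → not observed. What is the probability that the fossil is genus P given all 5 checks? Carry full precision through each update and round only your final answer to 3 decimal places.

After a secondary marker='not observed': P(genus P) = 0.8·0.2500 / (0.8·0.2500 + 0.25·0.7500) ≈ 0.5161
After a key feature='present': P(genus P) = 0.5·0.5161 / (0.5·0.5161 + 0.3·0.4839) ≈ 0.6400
After a key feature='present': P(genus P) = 0.5·0.6400 / (0.5·0.6400 + 0.3·0.3600) ≈ 0.7477
After a key feature='absent': P(genus P) = 0.5·0.7477 / (0.5·0.7477 + 0.7·0.2523) ≈ 0.6791
After a secondary marker='not observed': P(genus P) = 0.8·0.6791 / (0.8·0.6791 + 0.25·0.3209) ≈ 0.8713

0.871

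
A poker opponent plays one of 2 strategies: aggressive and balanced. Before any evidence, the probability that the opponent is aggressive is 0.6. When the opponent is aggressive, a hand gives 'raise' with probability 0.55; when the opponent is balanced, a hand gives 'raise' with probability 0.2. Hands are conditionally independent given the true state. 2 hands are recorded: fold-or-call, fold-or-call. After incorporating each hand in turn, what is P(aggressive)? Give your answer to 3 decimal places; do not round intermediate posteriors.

0.322

After 'fold-or-call': P(aggressive) = 0.45·0.6000 / (0.45·0.6000 + 0.8·0.4000) ≈ 0.4576
After 'fold-or-call': P(aggressive) = 0.45·0.4576 / (0.45·0.4576 + 0.8·0.5424) ≈ 0.3219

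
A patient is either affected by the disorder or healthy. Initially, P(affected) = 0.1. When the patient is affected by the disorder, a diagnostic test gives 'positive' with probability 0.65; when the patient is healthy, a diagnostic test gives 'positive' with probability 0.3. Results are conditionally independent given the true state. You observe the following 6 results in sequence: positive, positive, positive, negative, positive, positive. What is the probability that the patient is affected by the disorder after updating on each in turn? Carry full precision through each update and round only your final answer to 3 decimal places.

0.726

After 'positive': P(affected) = 0.65·0.1000 / (0.65·0.1000 + 0.3·0.9000) ≈ 0.1940
After 'positive': P(affected) = 0.65·0.1940 / (0.65·0.1940 + 0.3·0.8060) ≈ 0.3428
After 'positive': P(affected) = 0.65·0.3428 / (0.65·0.3428 + 0.3·0.6572) ≈ 0.5305
After 'negative': P(affected) = 0.35·0.5305 / (0.35·0.5305 + 0.7·0.4695) ≈ 0.3611
After 'positive': P(affected) = 0.65·0.3611 / (0.65·0.3611 + 0.3·0.6389) ≈ 0.5504
After 'positive': P(affected) = 0.65·0.5504 / (0.65·0.5504 + 0.3·0.4496) ≈ 0.7262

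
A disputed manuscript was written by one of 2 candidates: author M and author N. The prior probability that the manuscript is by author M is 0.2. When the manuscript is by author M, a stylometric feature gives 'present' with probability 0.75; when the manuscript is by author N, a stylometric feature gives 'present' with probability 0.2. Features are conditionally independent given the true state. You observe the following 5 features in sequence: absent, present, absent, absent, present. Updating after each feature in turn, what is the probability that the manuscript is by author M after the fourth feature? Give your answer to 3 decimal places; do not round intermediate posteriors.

After 'absent': P(author M) = 0.25·0.2000 / (0.25·0.2000 + 0.8·0.8000) ≈ 0.0725
After 'present': P(author M) = 0.75·0.0725 / (0.75·0.0725 + 0.2·0.9275) ≈ 0.2266
After 'absent': P(author M) = 0.25·0.2266 / (0.25·0.2266 + 0.8·0.7734) ≈ 0.0839
After 'absent': P(author M) = 0.25·0.0839 / (0.25·0.0839 + 0.8·0.9161) ≈ 0.0278

0.028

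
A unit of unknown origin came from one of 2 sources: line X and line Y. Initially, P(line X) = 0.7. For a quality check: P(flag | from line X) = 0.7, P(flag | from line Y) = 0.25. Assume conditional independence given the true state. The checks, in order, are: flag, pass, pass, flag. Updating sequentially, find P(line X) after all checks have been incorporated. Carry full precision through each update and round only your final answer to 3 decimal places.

0.745

After 'flag': P(line X) = 0.7·0.7000 / (0.7·0.7000 + 0.25·0.3000) ≈ 0.8673
After 'pass': P(line X) = 0.3·0.8673 / (0.3·0.8673 + 0.75·0.1327) ≈ 0.7232
After 'pass': P(line X) = 0.3·0.7232 / (0.3·0.7232 + 0.75·0.2768) ≈ 0.5111
After 'flag': P(line X) = 0.7·0.5111 / (0.7·0.5111 + 0.25·0.4889) ≈ 0.7453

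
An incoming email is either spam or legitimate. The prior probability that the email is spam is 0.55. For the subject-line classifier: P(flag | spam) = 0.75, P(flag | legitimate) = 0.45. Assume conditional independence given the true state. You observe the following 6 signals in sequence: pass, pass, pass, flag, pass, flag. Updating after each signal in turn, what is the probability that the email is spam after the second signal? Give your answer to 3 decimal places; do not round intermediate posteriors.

After 'pass': P(spam) = 0.25·0.5500 / (0.25·0.5500 + 0.55·0.4500) ≈ 0.3571
After 'pass': P(spam) = 0.25·0.3571 / (0.25·0.3571 + 0.55·0.6429) ≈ 0.2016

0.202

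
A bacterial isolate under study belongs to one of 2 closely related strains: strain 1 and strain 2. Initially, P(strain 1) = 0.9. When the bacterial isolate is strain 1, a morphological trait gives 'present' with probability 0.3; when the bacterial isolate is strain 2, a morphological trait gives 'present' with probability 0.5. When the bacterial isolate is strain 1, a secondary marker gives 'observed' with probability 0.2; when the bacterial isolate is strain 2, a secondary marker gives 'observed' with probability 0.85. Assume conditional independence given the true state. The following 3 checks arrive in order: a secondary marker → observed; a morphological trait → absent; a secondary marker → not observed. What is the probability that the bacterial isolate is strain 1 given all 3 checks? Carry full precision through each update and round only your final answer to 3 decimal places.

After a secondary marker='observed': P(strain 1) = 0.2·0.9000 / (0.2·0.9000 + 0.85·0.1000) ≈ 0.6792
After a morphological trait='absent': P(strain 1) = 0.7·0.6792 / (0.7·0.6792 + 0.5·0.3208) ≈ 0.7478
After a secondary marker='not observed': P(strain 1) = 0.8·0.7478 / (0.8·0.7478 + 0.15·0.2522) ≈ 0.9405

0.941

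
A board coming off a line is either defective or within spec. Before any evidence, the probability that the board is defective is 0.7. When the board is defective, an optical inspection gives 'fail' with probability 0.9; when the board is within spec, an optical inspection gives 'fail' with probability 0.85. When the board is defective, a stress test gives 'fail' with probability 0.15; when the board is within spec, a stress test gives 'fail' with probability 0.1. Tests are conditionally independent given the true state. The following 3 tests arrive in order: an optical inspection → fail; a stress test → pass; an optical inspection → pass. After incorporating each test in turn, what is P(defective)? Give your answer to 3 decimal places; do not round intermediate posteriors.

After an optical inspection='fail': P(defective) = 0.9·0.7000 / (0.9·0.7000 + 0.85·0.3000) ≈ 0.7119
After a stress test='pass': P(defective) = 0.85·0.7119 / (0.85·0.7119 + 0.9·0.2881) ≈ 0.7000
After an optical inspection='pass': P(defective) = 0.1·0.7000 / (0.1·0.7000 + 0.15·0.3000) ≈ 0.6087

0.609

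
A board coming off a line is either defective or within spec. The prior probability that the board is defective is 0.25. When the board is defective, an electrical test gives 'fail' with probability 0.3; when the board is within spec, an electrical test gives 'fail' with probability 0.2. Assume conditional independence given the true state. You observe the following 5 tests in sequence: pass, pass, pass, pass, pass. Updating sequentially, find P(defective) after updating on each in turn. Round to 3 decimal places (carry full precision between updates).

After 'pass': P(defective) = 0.7·0.2500 / (0.7·0.2500 + 0.8·0.7500) ≈ 0.2258
After 'pass': P(defective) = 0.7·0.2258 / (0.7·0.2258 + 0.8·0.7742) ≈ 0.2033
After 'pass': P(defective) = 0.7·0.2033 / (0.7·0.2033 + 0.8·0.7967) ≈ 0.1825
After 'pass': P(defective) = 0.7·0.1825 / (0.7·0.1825 + 0.8·0.8175) ≈ 0.1635
After 'pass': P(defective) = 0.7·0.1635 / (0.7·0.1635 + 0.8·0.8365) ≈ 0.1460

0.146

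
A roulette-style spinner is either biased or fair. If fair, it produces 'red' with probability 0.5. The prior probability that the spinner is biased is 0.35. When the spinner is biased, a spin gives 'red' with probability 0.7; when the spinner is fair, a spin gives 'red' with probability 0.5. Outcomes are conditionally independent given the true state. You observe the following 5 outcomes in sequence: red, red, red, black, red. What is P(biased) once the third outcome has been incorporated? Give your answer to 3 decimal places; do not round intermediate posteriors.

Each posterior becomes the prior for the next update.
After 'red': P(biased) = 0.7·0.3500 / (0.7·0.3500 + 0.5·0.6500) ≈ 0.4298
After 'red': P(biased) = 0.7·0.4298 / (0.7·0.4298 + 0.5·0.5702) ≈ 0.5135
After 'red': P(biased) = 0.7·0.5135 / (0.7·0.5135 + 0.5·0.4865) ≈ 0.5964

0.596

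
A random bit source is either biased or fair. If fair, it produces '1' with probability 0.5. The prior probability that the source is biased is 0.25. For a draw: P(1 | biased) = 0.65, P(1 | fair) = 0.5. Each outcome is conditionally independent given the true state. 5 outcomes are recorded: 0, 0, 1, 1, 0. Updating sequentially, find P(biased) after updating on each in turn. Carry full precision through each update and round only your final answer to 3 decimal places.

0.162

After '0': P(biased) = 0.35·0.2500 / (0.35·0.2500 + 0.5·0.7500) ≈ 0.1892
After '0': P(biased) = 0.35·0.1892 / (0.35·0.1892 + 0.5·0.8108) ≈ 0.1404
After '1': P(biased) = 0.65·0.1404 / (0.65·0.1404 + 0.5·0.8596) ≈ 0.1751
After '1': P(biased) = 0.65·0.1751 / (0.65·0.1751 + 0.5·0.8249) ≈ 0.2163
After '0': P(biased) = 0.35·0.2163 / (0.35·0.2163 + 0.5·0.7837) ≈ 0.1619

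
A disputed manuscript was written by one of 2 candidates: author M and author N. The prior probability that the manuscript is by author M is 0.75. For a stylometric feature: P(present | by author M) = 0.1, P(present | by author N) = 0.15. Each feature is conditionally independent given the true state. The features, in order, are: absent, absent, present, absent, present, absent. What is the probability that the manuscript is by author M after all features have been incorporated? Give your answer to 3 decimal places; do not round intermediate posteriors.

After 'absent': P(author M) = 0.9·0.7500 / (0.9·0.7500 + 0.85·0.2500) ≈ 0.7606
After 'absent': P(author M) = 0.9·0.7606 / (0.9·0.7606 + 0.85·0.2394) ≈ 0.7708
After 'present': P(author M) = 0.1·0.7708 / (0.1·0.7708 + 0.15·0.2292) ≈ 0.6916
After 'absent': P(author M) = 0.9·0.6916 / (0.9·0.6916 + 0.85·0.3084) ≈ 0.7036
After 'present': P(author M) = 0.1·0.7036 / (0.1·0.7036 + 0.15·0.2964) ≈ 0.6128
After 'absent': P(author M) = 0.9·0.6128 / (0.9·0.6128 + 0.85·0.3872) ≈ 0.6263

0.626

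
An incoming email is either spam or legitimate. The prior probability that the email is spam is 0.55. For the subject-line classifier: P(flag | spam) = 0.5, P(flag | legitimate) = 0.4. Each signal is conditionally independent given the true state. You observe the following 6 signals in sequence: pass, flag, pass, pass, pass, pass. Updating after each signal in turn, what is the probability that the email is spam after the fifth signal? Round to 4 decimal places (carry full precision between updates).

0.4242

After 'pass': P(spam) = 0.5·0.5500 / (0.5·0.5500 + 0.6·0.4500) ≈ 0.5046
After 'flag': P(spam) = 0.5·0.5046 / (0.5·0.5046 + 0.4·0.4954) ≈ 0.5601
After 'pass': P(spam) = 0.5·0.5601 / (0.5·0.5601 + 0.6·0.4399) ≈ 0.5148
After 'pass': P(spam) = 0.5·0.5148 / (0.5·0.5148 + 0.6·0.4852) ≈ 0.4693
After 'pass': P(spam) = 0.5·0.4693 / (0.5·0.4693 + 0.6·0.5307) ≈ 0.4242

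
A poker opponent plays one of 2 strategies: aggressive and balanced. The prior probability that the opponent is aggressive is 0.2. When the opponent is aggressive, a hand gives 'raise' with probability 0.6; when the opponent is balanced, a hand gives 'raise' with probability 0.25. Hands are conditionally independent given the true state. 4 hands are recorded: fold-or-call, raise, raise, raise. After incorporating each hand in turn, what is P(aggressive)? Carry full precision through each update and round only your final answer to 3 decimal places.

0.648

Each posterior becomes the prior for the next update.
After 'fold-or-call': P(aggressive) = 0.4·0.2000 / (0.4·0.2000 + 0.75·0.8000) ≈ 0.1176
After 'raise': P(aggressive) = 0.6·0.1176 / (0.6·0.1176 + 0.25·0.8824) ≈ 0.2424
After 'raise': P(aggressive) = 0.6·0.2424 / (0.6·0.2424 + 0.25·0.7576) ≈ 0.4344
After 'raise': P(aggressive) = 0.6·0.4344 / (0.6·0.4344 + 0.25·0.5656) ≈ 0.6483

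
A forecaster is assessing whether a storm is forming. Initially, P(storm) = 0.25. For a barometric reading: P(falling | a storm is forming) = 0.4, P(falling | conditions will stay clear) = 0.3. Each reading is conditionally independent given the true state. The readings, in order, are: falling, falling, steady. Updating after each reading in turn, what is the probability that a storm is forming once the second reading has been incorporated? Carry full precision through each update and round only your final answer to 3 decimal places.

Apply Bayes' rule sequentially, carrying P(storm) forward.
After 'falling': P(storm) = 0.4·0.2500 / (0.4·0.2500 + 0.3·0.7500) ≈ 0.3077
After 'falling': P(storm) = 0.4·0.3077 / (0.4·0.3077 + 0.3·0.6923) ≈ 0.3721

0.372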